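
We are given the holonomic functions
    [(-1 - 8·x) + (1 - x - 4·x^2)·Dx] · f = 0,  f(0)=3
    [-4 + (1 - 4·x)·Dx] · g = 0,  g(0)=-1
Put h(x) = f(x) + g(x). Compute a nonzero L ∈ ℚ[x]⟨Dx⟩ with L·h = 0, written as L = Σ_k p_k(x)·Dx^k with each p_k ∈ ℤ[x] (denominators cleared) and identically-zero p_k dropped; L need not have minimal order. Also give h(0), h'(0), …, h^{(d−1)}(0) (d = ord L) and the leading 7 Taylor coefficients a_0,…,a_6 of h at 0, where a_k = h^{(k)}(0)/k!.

f: a_k = 3, 3, 15, 27, 87, 195, 543, …
g: a_k = -1, -4, -16, -64, -256, -1024, -4096, …
Weyl lclm of L_f,L_g ⇒ L₀ (ord ≤ 2).
L = (8 - 288·x + 384·x^2 - 512·x^3) + (22 - 8·x - 288·x^2 + 640·x^3 - 1024·x^4)·Dx + (-3 + 23·x - 56·x^2 + 32·x^3 + 128·x^4 - 256·x^5)·Dx^2  (order 2).
h: a_k = 2, -1, -1, -37, -169, -829, -3553, …
ICs: h(0) = 2, h′(0) = -1.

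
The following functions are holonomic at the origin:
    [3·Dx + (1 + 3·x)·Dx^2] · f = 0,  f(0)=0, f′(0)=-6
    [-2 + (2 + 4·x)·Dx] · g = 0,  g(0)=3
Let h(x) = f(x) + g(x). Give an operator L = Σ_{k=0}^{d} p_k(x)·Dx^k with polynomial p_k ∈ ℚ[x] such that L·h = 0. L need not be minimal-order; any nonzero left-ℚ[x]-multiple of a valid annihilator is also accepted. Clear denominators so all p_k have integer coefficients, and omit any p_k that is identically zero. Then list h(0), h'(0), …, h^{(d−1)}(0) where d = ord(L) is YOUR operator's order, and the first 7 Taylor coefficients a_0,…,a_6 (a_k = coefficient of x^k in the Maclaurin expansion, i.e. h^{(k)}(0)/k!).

f: a_k = 0, -6, 9, -18, 81/2, -486/5, 243, …
g: a_k = 3, 3, -3/2, 3/2, -15/8, 21/8, -63/16, …
f+g: L₀ = lclm(L_f,L_g), ord ≤ 2+1.
L = (18 + 18·x)·Dx + (30 + 108·x + 90·x^2)·Dx^2 + (4 + 26·x + 54·x^2 + 36·x^3)·Dx^3  (order 3).
h: a_k = 3, -3, 15/2, -33/2, 309/8, -3783/40, 3825/16, …
ICs: h(0) = 3, h′(0) = -3, h′′(0) = 15.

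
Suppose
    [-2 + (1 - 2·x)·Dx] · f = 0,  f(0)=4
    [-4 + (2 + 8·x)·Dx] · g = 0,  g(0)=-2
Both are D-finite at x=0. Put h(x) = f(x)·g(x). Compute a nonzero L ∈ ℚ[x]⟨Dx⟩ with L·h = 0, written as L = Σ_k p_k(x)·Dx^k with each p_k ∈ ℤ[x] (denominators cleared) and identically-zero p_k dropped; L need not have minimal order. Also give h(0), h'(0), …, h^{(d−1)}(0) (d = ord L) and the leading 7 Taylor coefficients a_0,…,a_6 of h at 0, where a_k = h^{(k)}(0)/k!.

L = (4 + 4·x) + (-1 - 2·x + 8·x^2)·Dx  (order 1).
h: a_k = -8, -32, -48, -128, -176, -576, -480, …
ICs: h(0) = -8.

f: a_k = 4, 8, 16, 32, 64, 128, 256, …
g: a_k = -2, -4, 4, -8, 20, -56, 168, …
Product ⇒ symmetric product L₀, ord ≤ 1.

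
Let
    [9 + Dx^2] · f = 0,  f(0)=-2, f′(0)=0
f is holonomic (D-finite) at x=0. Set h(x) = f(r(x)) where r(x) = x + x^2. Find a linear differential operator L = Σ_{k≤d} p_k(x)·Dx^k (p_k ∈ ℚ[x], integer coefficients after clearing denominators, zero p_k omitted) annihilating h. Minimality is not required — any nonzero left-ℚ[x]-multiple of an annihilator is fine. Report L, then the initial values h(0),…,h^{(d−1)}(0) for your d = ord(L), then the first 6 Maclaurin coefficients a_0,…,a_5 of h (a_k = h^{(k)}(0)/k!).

f: a_k = -2, 0, 9, 0, -27/4, 0, …
Substitute x→r, Dx→(1/r')Dx; clear ⇒ L₀.
L = (9 + 54·x + 108·x^2 + 72·x^3) - 2·Dx + (1 + 2·x)·Dx^2  (order 2).
h: a_k = -2, 0, 9, 18, 9/4, -27, …
ICs: h(0) = -2, h′(0) = 0.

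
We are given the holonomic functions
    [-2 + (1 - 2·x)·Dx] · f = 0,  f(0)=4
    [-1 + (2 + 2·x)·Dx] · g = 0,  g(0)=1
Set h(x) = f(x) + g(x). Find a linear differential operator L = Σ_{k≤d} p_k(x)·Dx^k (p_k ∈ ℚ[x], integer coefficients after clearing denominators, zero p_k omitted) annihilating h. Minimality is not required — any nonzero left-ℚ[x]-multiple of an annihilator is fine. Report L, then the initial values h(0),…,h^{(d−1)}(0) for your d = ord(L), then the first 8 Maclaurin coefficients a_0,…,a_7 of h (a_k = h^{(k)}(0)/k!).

L = (-6 - 4·x) + (11 + 20·x + 12·x^2)·Dx + (-2 - 2·x + 8·x^2 + 8·x^3)·Dx^2  (order 2).
h: a_k = 5, 17/2, 127/8, 513/16, 8187/128, 32775/256, 262123/1024, 1048609/2048, …
ICs: h(0) = 5, h′(0) = 17/2.

f: a_k = 4, 8, 16, 32, 64, 128, 256, 512, …
g: a_k = 1, 1/2, -1/8, 1/16, -5/128, 7/256, -21/1024, 33/2048, …
Weyl lclm of L_f,L_g ⇒ L₀ (ord ≤ 2).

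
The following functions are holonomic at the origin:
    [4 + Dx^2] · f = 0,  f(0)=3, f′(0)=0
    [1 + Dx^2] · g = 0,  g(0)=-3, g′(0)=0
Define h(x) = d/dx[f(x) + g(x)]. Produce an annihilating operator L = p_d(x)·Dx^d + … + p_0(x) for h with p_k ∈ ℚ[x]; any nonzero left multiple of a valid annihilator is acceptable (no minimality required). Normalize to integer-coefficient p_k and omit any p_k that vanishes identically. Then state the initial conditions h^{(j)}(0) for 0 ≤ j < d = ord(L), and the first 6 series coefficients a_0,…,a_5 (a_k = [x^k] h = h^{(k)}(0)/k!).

L = 4 + 5·Dx^2 + Dx^4  (order 4).
h: a_k = 0, -9, 0, 15/2, 0, -63/40, …
ICs: h(0) = 0, h′(0) = -9, h′′(0) = 0, h′′′(0) = 45.

f: a_k = 3, 0, -6, 0, 2, 0, …
g: a_k = -3, 0, 3/2, 0, -1/8, 0, …
f+g: L₀ = lclm(L_f,L_g), ord ≤ 2+2.
h₀' ⇒ L via d/dx closure of L₀.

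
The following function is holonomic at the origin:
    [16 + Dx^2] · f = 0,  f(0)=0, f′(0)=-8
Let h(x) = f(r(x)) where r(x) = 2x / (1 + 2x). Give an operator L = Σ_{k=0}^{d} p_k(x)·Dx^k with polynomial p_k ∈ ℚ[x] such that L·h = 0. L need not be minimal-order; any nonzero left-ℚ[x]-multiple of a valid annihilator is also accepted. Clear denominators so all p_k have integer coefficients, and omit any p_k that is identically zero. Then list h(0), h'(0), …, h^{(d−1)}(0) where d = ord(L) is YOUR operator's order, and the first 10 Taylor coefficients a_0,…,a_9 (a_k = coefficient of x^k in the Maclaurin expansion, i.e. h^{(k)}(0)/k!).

f: a_k = 0, -8, 0, 64/3, 0, -256/15, 0, 2048/315, 0, -4096/2835, …
Substitute x→r, Dx→(1/r')Dx; clear ⇒ L₀.
L = 64 + (4 + 24·x + 48·x^2 + 32·x^3)·Dx + (1 + 8·x + 24·x^2 + 32·x^3 + 16·x^4)·Dx^2  (order 2).
h: a_k = 0, -16, 32, 320/3, -896, 49408/15, -7680, 2520064/315, 1288192/45, -123301888/567, …
ICs: h(0) = 0, h′(0) = -16.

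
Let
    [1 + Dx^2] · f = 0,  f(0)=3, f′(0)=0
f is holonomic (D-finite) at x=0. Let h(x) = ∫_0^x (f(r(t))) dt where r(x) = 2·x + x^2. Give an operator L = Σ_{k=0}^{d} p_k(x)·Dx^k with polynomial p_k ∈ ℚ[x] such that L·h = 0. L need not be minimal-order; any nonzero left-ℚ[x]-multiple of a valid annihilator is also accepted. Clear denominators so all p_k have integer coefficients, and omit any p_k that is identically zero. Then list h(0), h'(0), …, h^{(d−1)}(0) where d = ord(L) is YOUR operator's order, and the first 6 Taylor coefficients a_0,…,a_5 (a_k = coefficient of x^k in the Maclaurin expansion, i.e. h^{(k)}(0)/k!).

L = (4 + 12·x + 12·x^2 + 4·x^3)·Dx - Dx^2 + (1 + x)·Dx^3  (order 3).
h: a_k = 0, 3, 0, -2, -3/2, 1/10, …
ICs: h(0) = 0, h′(0) = 3, h′′(0) = 0.

f: a_k = 3, 0, -3/2, 0, 1/8, 0, …
Change of var in L_f (x↦r) gives L₀.
∫: right-multiply L₀ by Dx.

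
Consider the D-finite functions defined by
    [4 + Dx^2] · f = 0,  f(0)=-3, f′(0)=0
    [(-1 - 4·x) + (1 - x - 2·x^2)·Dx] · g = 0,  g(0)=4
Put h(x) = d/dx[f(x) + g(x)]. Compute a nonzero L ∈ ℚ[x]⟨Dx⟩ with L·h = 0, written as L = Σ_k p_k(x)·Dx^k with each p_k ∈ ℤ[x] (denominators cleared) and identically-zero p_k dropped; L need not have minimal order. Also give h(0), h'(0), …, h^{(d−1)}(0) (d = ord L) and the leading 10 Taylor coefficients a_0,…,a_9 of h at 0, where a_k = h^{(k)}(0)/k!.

f: a_k = -3, 0, 6, 0, -2, 0, 4/15, 0, -2/105, 0, …
g: a_k = 4, 4, 12, 20, 44, 84, 172, 340, 684, 1364, …
h₀=f+g: left-lcm gives L₀, ord ≤ 3.
h=h₀': d/dx-closure on L₀ ⇒ L.
L = (576 + 2400·x + 5616·x^2 + 3360·x^3 + 3840·x^4 + 1152·x^5 + 768·x^6) + (-68 - 236·x + 240·x^2 + 488·x^3 + 560·x^4 + 672·x^5 + 448·x^6 + 256·x^7)·Dx + (144 + 600·x + 1404·x^2 + 840·x^3 + 960·x^4 + 288·x^5 + 192·x^6)·Dx^2 + (-17 - 59·x + 60·x^2 + 122·x^3 + 140·x^4 + 168·x^5 + 112·x^6 + 64·x^7)·Dx^3  (order 3).
h: a_k = 4, 36, 60, 168, 420, 5168/5, 2380, 574544/105, 12276, 25817408/945, …
ICs: h(0) = 4, h′(0) = 36, h′′(0) = 120.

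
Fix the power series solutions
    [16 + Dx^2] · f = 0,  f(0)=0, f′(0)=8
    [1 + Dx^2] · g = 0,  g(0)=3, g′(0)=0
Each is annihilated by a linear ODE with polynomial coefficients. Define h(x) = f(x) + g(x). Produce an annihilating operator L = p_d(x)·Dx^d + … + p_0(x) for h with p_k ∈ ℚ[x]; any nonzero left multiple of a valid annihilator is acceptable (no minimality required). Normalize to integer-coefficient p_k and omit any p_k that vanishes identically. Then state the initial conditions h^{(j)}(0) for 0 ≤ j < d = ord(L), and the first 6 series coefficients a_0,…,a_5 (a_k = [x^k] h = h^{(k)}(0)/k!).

f: a_k = 0, 8, 0, -64/3, 0, 256/15, …
g: a_k = 3, 0, -3/2, 0, 1/8, 0, …
L₀ := lclm(L_f,L_g); ord L₀ ≤ 2+2.
L = 16 + 17·Dx^2 + Dx^4  (order 4).
h: a_k = 3, 8, -3/2, -64/3, 1/8, 256/15, …
ICs: h(0) = 3, h′(0) = 8, h′′(0) = -3, h′′′(0) = -128.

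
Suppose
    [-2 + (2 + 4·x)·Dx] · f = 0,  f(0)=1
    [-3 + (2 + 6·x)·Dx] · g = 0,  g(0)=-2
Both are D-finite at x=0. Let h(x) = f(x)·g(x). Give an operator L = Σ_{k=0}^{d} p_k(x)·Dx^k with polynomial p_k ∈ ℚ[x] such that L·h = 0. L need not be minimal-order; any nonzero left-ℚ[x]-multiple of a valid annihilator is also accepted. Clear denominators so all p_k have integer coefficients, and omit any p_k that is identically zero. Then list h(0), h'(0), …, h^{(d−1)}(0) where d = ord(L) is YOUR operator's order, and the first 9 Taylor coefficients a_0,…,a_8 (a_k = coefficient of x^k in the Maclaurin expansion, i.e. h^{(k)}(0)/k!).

f: a_k = 1, 1, -1/2, 1/2, -5/8, 7/8, -21/16, 33/16, -429/128, …
g: a_k = -2, -3, 9/4, -27/8, 405/64, -1701/128, 15309/512, -72171/1024, 2814669/16384, …
Sym-product of L_f,L_g gives L₀ (≤ ord 1).
L = (-5 - 12·x) + (2 + 10·x + 12·x^2)·Dx  (order 1).
h: a_k = -2, -5, 1/4, -5/8, 101/64, -515/128, 5301/512, -27525/1024, 1153005/16384, …
ICs: h(0) = -2.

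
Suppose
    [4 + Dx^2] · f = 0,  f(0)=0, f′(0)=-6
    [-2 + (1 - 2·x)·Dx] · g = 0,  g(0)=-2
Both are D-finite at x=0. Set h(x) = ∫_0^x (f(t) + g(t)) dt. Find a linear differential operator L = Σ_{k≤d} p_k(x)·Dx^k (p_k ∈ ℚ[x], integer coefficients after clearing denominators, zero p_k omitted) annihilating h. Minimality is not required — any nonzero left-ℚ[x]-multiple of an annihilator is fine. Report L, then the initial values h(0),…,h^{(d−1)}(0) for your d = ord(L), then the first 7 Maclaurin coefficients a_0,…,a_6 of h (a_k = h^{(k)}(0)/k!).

L = (-56 + 32·x - 32·x^2)·Dx + (12 - 40·x + 48·x^2 - 32·x^3)·Dx^2 + (-14 + 8·x - 8·x^2)·Dx^3 + (3 - 10·x + 12·x^2 - 8·x^3)·Dx^4  (order 4).
h: a_k = 0, -2, -5, -8/3, -3, -32/5, -54/5, …
ICs: h(0) = 0, h′(0) = -2, h′′(0) = -10, h′′′(0) = -16.

f: a_k = 0, -6, 0, 4, 0, -4/5, 0, …
g: a_k = -2, -4, -8, -16, -32, -64, -128, …
L₀ := lclm(L_f,L_g); ord L₀ ≤ 2+1.
h=∫h₀ ⇒ L = L₀·Dx.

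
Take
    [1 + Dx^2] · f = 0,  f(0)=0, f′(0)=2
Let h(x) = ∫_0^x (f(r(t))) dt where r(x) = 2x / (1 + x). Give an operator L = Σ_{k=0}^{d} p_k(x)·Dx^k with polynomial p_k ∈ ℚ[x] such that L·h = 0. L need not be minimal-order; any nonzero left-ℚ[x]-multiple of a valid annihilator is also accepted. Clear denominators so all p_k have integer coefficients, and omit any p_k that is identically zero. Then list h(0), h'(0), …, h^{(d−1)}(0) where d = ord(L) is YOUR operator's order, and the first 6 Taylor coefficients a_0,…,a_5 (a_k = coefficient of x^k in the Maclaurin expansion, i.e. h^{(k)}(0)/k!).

L = 4·Dx + (2 + 6·x + 6·x^2 + 2·x^3)·Dx^2 + (1 + 4·x + 6·x^2 + 4·x^3 + x^4)·Dx^3  (order 3).
h: a_k = 0, 0, 2, -4/3, 1/3, 4/5, …
ICs: h(0) = 0, h′(0) = 0, h′′(0) = 4.

f: a_k = 0, 2, 0, -1/3, 0, 1/60, …
f∘r: x↦r, Dx↦Dx/r' in L_f ⇒ L₀.
Integrate: L := L₀·Dx.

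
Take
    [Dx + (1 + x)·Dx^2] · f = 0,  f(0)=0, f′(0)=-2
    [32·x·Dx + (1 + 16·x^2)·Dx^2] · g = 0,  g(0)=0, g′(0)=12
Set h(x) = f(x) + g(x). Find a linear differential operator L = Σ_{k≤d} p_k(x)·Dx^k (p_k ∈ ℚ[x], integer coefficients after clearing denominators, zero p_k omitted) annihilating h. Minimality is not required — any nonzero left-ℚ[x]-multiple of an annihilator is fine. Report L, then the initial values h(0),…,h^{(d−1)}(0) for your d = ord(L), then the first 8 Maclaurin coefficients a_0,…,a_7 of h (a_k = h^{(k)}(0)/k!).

L = (-32 - 96·x + 1536·x^2 + 512·x^3)·Dx + (-34 - 64·x + 1440·x^2 + 3072·x^3 + 1024·x^4)·Dx^2 + (-1 + 31·x + 32·x^2 + 512·x^3 + 768·x^4 + 256·x^5)·Dx^3  (order 3).
h: a_k = 0, 10, 1, -194/3, 1/2, 614, 1/3, -7022, …
ICs: h(0) = 0, h′(0) = 10, h′′(0) = 2.

f: a_k = 0, -2, 1, -2/3, 1/2, -2/5, 1/3, -2/7, …
g: a_k = 0, 12, 0, -64, 0, 3072/5, 0, -49152/7, …
Weyl lclm of L_f,L_g ⇒ L₀ (ord ≤ 4).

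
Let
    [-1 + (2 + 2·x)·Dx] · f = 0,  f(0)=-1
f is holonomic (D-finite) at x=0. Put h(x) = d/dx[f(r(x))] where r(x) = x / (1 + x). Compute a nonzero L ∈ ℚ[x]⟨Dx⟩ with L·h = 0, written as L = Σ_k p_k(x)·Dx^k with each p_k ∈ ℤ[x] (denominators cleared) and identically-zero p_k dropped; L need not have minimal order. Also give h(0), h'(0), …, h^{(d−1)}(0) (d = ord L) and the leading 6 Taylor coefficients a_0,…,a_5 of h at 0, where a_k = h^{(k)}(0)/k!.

L = (-5 - 8·x) + (-2 - 6·x - 4·x^2)·Dx  (order 1).
h: a_k = -1/2, 5/4, -39/16, 141/32, -1995/256, 7059/512, …
ICs: h(0) = -1/2.

f: a_k = -1, -1/2, 1/8, -1/16, 5/128, -7/256, …
Substitute x→r, Dx→(1/r')Dx; clear ⇒ L₀.
Derive L from L₀ (diff closure).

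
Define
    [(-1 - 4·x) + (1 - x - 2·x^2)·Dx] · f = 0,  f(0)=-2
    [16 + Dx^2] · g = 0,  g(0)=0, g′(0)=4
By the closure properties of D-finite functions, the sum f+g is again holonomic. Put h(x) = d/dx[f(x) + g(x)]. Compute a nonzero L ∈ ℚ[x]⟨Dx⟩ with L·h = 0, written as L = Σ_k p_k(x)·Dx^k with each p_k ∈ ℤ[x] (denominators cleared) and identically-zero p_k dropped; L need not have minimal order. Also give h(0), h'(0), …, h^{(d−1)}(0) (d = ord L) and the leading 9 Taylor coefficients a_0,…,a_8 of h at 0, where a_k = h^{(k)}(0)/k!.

f: a_k = -2, -2, -6, -10, -22, -42, -86, -170, -342, …
g: a_k = 0, 4, 0, -32/3, 0, 128/15, 0, -1024/315, 0, …
f+g: L₀ = lclm(L_f,L_g), ord ≤ 1+2.
h=h₀': d/dx-closure on L₀ ⇒ L.
L = (2880 + 9600·x + 20736·x^2 + 7680·x^3 + 15360·x^4 + 18432·x^5 + 12288·x^6) + (-368 - 1040·x + 2400·x^2 + 2048·x^3 - 2560·x^4 + 1536·x^5 + 7168·x^6 + 4096·x^7)·Dx + (180 + 600·x + 1296·x^2 + 480·x^3 + 960·x^4 + 1152·x^5 + 768·x^6)·Dx^2 + (-23 - 65·x + 150·x^2 + 128·x^3 - 160·x^4 + 96·x^5 + 448·x^6 + 256·x^7)·Dx^3  (order 3).
h: a_k = 2, -12, -62, -88, -502/3, -516, -54574/45, -2736, -1931422/315, …
ICs: h(0) = 2, h′(0) = -12, h′′(0) = -124.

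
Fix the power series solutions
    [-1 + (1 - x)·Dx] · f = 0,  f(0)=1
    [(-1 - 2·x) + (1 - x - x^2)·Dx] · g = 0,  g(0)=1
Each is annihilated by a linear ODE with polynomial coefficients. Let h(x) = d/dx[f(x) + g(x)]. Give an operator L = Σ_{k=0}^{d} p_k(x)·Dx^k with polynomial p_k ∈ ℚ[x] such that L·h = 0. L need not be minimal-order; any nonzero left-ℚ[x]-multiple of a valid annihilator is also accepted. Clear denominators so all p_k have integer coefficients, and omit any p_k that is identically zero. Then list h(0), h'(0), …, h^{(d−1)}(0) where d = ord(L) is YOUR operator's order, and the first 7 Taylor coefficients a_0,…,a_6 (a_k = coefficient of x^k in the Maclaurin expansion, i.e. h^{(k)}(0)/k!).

L = (-6 - 24·x - 24·x^3 + 6·x^4) + (6 + 6·x - 6·x^2 - 21·x^4 + 6·x^5)·Dx + (-1 + 2·x - 3·x^2 + 6·x^3 - 2·x^4 - 3·x^5 + x^6)·Dx^2  (order 2).
h: a_k = 2, 6, 12, 24, 45, 84, 154, …
ICs: h(0) = 2, h′(0) = 6.

f: a_k = 1, 1, 1, 1, 1, 1, 1, …
g: a_k = 1, 1, 2, 3, 5, 8, 13, …
Weyl lclm of L_f,L_g ⇒ L₀ (ord ≤ 2).
Derive L from L₀ (diff closure).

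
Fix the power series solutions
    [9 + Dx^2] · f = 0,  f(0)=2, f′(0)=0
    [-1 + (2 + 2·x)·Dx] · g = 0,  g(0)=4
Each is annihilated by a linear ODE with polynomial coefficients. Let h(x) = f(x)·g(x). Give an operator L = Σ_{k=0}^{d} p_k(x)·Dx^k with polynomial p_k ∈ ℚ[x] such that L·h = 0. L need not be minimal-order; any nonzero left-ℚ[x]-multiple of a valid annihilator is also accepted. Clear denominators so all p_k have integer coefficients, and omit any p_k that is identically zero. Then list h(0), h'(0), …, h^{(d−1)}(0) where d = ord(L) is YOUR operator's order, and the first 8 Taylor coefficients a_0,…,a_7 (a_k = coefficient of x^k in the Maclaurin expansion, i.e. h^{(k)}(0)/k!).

L = (39 + 72·x + 36·x^2) + (-4 - 4·x)·Dx + (4 + 8·x + 4·x^2)·Dx^2  (order 2).
h: a_k = 8, 4, -37, -35/2, 499/16, 367/32, -6549/640, -4119/1280, …
ICs: h(0) = 8, h′(0) = 4.

f: a_k = 2, 0, -9, 0, 27/4, 0, -81/40, 0, …
g: a_k = 4, 2, -1/2, 1/4, -5/32, 7/64, -21/256, 33/512, …
L₀ := L_f ⊗_s L_g (sym. prod.), ord ≤ 2.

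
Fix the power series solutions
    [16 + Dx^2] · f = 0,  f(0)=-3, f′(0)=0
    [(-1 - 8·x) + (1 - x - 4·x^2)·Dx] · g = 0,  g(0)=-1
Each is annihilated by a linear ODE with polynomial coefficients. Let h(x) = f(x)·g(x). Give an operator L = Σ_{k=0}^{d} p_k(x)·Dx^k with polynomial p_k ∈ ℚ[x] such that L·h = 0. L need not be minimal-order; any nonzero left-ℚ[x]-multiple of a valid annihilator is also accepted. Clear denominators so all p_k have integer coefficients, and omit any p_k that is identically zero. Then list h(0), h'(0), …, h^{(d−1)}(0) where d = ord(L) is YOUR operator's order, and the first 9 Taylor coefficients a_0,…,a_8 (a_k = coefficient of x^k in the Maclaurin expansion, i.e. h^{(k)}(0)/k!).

f: a_k = -3, 0, 24, 0, -32, 0, 256/15, 0, -512/105, …
g: a_k = -1, -1, -5, -9, -29, -65, -181, -441, -1165, …
f·g: L₀ = L_f ⊗_s L_g, ord ≤ 2·1.
L = (-8 + 16·x + 64·x^2) + (2 + 16·x)·Dx + (-1 + x + 4·x^2)·Dx^2  (order 2).
h: a_k = 3, 3, -9, 3, -1, 11, -151/15, 509/15, -51/35, …
ICs: h(0) = 3, h′(0) = 3.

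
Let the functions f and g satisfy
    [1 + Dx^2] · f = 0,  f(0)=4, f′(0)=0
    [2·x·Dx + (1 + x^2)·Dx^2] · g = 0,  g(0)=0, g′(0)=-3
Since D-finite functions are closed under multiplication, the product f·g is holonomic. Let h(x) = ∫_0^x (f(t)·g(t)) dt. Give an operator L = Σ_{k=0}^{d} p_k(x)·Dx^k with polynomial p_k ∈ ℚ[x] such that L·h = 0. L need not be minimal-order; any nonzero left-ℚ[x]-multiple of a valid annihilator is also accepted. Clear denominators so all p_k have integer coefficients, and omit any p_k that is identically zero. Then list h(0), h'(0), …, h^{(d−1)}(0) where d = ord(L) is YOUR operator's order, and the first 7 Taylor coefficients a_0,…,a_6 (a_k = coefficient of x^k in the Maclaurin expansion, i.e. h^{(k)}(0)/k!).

L = (10 + 26·x^2 + 11·x^4 + 4·x^6 + x^8)·Dx + (12·x + 20·x^3 + 12·x^5 + 4·x^7)·Dx^2 + (12 + 32·x^2 + 18·x^4 + 8·x^6 + 2·x^8)·Dx^3 + (12·x + 20·x^3 + 12·x^5 + 4·x^7)·Dx^4 + (2 + 6·x^2 + 7·x^4 + 4·x^6 + x^8)·Dx^5  (order 5).
h: a_k = 0, 0, -6, 0, 5/2, 0, -49/60, …
ICs: h(0) = 0, h′(0) = 0, h′′(0) = -12, h′′′(0) = 0, h′′′′(0) = 60.

f: a_k = 4, 0, -2, 0, 1/6, 0, -1/180, …
g: a_k = 0, -3, 0, 1, 0, -3/5, 0, …
Sym-product of L_f,L_g gives L₀ (≤ ord 4).
∫: right-multiply L₀ by Dx.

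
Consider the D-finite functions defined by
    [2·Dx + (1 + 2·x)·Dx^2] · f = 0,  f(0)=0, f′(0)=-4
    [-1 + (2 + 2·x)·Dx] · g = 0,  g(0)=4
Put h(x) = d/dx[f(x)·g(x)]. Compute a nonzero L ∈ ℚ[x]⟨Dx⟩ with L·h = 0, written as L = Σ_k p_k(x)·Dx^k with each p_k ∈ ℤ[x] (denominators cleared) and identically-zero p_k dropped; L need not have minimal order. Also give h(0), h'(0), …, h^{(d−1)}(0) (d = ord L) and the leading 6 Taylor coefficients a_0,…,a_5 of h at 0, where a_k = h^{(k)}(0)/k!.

L = (-11 - 4·x + 4·x^2) + (-28 - 36·x + 24·x^2 + 32·x^3)·Dx + (-4 - 8·x + 12·x^2 + 32·x^3 + 16·x^4)·Dx^2  (order 2).
h: a_k = -16, 16, -34, 220/3, -3709/24, 12801/40, …
ICs: h(0) = -16, h′(0) = 16.

f: a_k = 0, -4, 4, -16/3, 8, -64/5, …
g: a_k = 4, 2, -1/2, 1/4, -5/32, 7/64, …
Product ⇒ symmetric product L₀, ord ≤ 2.
h=h₀': d/dx-closure on L₀ ⇒ L.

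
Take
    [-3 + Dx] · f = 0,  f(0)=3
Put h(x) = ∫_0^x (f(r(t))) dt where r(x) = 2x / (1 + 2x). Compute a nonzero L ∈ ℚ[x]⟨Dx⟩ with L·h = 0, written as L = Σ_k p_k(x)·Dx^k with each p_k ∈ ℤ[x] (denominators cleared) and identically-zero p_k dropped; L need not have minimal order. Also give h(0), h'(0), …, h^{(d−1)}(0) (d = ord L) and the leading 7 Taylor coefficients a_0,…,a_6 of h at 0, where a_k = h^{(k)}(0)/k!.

f: a_k = 3, 9, 27/2, 27/2, 81/8, 243/40, 243/80, …
Substitute x→r, Dx→(1/r')Dx; clear ⇒ L₀.
h=∫₀ˣh₀: take L = L₀·Dx.
L = -6·Dx + (1 + 4·x + 4·x^2)·Dx^2  (order 2).
h: a_k = 0, 3, 9, 6, -9, 18/5, 42/5, …
ICs: h(0) = 0, h′(0) = 3.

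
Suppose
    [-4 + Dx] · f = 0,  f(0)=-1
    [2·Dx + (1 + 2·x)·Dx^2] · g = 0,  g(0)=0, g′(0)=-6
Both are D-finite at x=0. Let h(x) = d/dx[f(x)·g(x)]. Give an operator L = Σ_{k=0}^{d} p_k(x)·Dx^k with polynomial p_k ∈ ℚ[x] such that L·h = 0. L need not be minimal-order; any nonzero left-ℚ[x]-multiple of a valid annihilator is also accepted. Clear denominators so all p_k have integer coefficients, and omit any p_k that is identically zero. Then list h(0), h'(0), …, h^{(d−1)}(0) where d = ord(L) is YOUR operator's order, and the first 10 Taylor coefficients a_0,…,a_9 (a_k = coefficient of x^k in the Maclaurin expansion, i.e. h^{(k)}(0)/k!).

L = (16 + 64·x + 128·x^2) + (-8 - 40·x - 64·x^2)·Dx + (1 + 6·x + 8·x^2)·Dx^2  (order 2).
h: a_k = 6, 36, 96, 144, 176, 128, 2176/15, -256/15, 1408/7, -307712/945, …
ICs: h(0) = 6, h′(0) = 36.

f: a_k = -1, -4, -8, -32/3, -32/3, -128/15, -256/45, -1024/315, -512/315, -2048/2835, …
g: a_k = 0, -6, 6, -8, 12, -96/5, 32, -384/7, 96, -512/3, …
Product ⇒ symmetric product L₀, ord ≤ 2.
Differentiate: ansatz ord ≤ ord L₀ ⇒ L.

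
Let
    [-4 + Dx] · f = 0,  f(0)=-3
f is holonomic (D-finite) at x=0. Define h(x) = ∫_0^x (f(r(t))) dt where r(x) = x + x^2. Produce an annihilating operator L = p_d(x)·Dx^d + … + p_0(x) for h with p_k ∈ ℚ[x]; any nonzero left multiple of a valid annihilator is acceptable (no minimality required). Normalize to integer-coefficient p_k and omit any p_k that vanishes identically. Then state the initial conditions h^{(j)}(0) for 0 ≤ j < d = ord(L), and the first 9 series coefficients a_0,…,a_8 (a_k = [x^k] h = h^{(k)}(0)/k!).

L = (-4 - 8·x)·Dx + Dx^2  (order 2).
h: a_k = 0, -3, -6, -12, -20, -152/5, -208/5, -5536/105, -6512/105, …
ICs: h(0) = 0, h′(0) = -3.

f: a_k = -3, -12, -24, -32, -32, -128/5, -256/15, -1024/105, -512/105, …
Change of var in L_f (x↦r) gives L₀.
h=∫h₀ ⇒ L = L₀·Dx.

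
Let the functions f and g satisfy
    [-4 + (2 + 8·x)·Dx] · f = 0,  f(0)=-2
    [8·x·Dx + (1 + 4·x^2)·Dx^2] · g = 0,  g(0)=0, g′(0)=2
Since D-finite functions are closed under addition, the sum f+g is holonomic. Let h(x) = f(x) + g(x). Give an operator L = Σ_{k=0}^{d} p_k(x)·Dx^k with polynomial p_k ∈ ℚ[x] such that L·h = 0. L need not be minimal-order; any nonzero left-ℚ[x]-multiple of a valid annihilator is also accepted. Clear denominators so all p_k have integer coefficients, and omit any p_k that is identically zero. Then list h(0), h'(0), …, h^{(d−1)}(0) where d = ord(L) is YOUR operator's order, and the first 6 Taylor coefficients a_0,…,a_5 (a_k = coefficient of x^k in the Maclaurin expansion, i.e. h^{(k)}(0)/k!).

f: a_k = -2, -4, 4, -8, 20, -56, …
g: a_k = 0, 2, 0, -8/3, 0, 32/5, …
f+g: L₀ = lclm(L_f,L_g), ord ≤ 1+2.
L = (-8 - 80·x + 96·x^2 + 192·x^3)·Dx + (-10 - 32·x - 64·x^2 + 384·x^3 + 672·x^4)·Dx^2 + (-1 + 24·x^2 + 48·x^3 + 112·x^4 + 192·x^5)·Dx^3  (order 3).
h: a_k = -2, -2, 4, -32/3, 20, -248/5, …
ICs: h(0) = -2, h′(0) = -2, h′′(0) = 8.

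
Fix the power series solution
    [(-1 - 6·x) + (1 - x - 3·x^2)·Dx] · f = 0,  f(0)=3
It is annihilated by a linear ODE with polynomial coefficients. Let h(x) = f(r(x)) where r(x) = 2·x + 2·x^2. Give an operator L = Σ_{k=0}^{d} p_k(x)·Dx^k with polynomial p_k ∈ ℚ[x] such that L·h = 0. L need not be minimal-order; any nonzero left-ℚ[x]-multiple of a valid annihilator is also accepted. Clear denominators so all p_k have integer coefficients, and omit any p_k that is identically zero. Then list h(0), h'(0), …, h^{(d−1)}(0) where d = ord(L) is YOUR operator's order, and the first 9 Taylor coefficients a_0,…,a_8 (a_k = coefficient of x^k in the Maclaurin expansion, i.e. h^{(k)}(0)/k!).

L = (2 + 28·x + 72·x^2 + 48·x^3) + (-1 + 2·x + 14·x^2 + 24·x^3 + 12·x^4)·Dx  (order 1).
h: a_k = 3, 6, 54, 264, 1464, 7992, 43464, 237120, 1292112, …
ICs: h(0) = 3.

f: a_k = 3, 3, 12, 21, 57, 120, 291, 651, 1524, …
Change of var in L_f (x↦r) gives L₀.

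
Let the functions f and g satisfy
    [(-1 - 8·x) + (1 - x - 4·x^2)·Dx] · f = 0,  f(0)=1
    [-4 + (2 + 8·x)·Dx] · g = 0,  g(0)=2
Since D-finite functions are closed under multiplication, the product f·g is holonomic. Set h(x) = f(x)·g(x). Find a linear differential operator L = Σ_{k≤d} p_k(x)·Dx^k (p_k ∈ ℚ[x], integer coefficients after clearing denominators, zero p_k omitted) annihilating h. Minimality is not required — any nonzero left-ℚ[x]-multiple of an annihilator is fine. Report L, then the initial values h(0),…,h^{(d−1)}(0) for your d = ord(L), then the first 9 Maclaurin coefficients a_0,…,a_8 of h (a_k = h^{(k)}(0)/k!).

L = (3 + 10·x + 24·x^2) + (-1 - 3·x + 8·x^2 + 16·x^3)·Dx  (order 1).
h: a_k = 2, 6, 10, 42, 62, 286, 366, 2038, 1786, …
ICs: h(0) = 2.

f: a_k = 1, 1, 5, 9, 29, 65, 181, 441, 1165, …
g: a_k = 2, 4, -4, 8, -20, 56, -168, 528, -1716, …
Product ⇒ symmetric product L₀, ord ≤ 1.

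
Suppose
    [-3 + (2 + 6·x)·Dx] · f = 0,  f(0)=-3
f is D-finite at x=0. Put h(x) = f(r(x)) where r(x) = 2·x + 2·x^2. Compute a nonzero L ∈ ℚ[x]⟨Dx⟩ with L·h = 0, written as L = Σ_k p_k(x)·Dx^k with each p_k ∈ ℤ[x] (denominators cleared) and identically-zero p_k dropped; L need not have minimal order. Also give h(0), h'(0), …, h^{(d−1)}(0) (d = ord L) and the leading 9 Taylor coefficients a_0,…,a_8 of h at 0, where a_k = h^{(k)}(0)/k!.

L = (-3 - 6·x) + (1 + 6·x + 6·x^2)·Dx  (order 1).
h: a_k = -3, -9, 9/2, -27/2, 351/8, -1215/8, 8829/16, -33291/16, 1033479/128, …
ICs: h(0) = -3.

f: a_k = -3, -9/2, 27/8, -81/16, 1215/128, -5103/256, 45927/1024, -216513/2048, 8444007/32768, …
f∘r: x↦r, Dx↦Dx/r' in L_f ⇒ L₀.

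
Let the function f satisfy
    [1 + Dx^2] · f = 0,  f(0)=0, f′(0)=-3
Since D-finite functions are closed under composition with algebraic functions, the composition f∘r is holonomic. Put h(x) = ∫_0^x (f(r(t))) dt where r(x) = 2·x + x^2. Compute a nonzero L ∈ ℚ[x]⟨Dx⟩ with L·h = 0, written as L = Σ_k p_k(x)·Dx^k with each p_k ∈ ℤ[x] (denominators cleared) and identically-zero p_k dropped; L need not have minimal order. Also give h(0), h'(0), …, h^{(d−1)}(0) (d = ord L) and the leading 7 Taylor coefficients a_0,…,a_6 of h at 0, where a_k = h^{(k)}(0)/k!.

f: a_k = 0, -3, 0, 1/2, 0, -1/40, 0, …
Substitute x→r, Dx→(1/r')Dx; clear ⇒ L₀.
h=∫h₀ ⇒ L = L₀·Dx.
L = (4 + 12·x + 12·x^2 + 4·x^3)·Dx - Dx^2 + (1 + x)·Dx^3  (order 3).
h: a_k = 0, 0, -3, -1, 1, 6/5, 11/30, …
ICs: h(0) = 0, h′(0) = 0, h′′(0) = -6.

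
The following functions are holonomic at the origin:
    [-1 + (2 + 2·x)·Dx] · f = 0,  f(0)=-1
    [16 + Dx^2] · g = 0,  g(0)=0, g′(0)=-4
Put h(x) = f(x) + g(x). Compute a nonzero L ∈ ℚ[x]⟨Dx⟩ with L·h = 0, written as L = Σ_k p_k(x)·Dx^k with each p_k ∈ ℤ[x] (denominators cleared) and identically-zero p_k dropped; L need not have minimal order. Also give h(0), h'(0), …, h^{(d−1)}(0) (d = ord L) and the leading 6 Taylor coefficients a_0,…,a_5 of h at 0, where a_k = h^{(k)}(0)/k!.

f: a_k = -1, -1/2, 1/8, -1/16, 5/128, -7/256, …
g: a_k = 0, -4, 0, 32/3, 0, -128/15, …
Sum ⇒ L₀ = lclm(L_f,L_g) in ℚ(x)⟨Dx⟩.
L = (-1072 - 2048·x - 1024·x^2) + (2016 + 6112·x + 6144·x^2 + 2048·x^3)·Dx + (-67 - 128·x - 64·x^2)·Dx^2 + (126 + 382·x + 384·x^2 + 128·x^3)·Dx^3  (order 3).
h: a_k = -1, -9/2, 1/8, 509/48, 5/128, -32873/3840, …
ICs: h(0) = -1, h′(0) = -9/2, h′′(0) = 1/4.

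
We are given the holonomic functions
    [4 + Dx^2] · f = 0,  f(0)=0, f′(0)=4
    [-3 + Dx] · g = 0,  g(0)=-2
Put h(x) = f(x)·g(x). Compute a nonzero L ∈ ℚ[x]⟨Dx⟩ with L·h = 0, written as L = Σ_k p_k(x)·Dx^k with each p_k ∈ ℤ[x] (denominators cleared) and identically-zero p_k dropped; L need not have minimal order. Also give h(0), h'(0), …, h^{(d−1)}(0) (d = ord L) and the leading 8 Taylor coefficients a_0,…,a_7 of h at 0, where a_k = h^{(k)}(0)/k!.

f: a_k = 0, 4, 0, -8/3, 0, 8/15, 0, -16/315, …
g: a_k = -2, -6, -9, -9, -27/4, -81/20, -81/40, -243/280, …
Product ⇒ symmetric product L₀, ord ≤ 2.
L = 13 - 6·Dx + Dx^2  (order 2).
h: a_k = 0, -8, -24, -92/3, -20, -61/15, 23/5, 3277/630, …
ICs: h(0) = 0, h′(0) = -8.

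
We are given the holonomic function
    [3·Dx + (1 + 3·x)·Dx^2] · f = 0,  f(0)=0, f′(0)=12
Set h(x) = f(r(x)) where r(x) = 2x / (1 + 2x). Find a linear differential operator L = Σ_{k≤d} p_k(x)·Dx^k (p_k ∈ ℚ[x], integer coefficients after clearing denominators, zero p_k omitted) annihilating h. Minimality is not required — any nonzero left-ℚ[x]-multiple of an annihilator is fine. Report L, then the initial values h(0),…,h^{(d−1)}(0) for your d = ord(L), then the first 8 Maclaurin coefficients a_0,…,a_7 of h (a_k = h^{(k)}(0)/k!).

L = (10 + 32·x)·Dx + (1 + 10·x + 16·x^2)·Dx^2  (order 2).
h: a_k = 0, 24, -120, 672, -4080, 130944/5, -174720, 8388096/7, …
ICs: h(0) = 0, h′(0) = 24.

f: a_k = 0, 12, -18, 36, -81, 972/5, -486, 8748/7, …
f∘r: x↦r, Dx↦Dx/r' in L_f ⇒ L₀.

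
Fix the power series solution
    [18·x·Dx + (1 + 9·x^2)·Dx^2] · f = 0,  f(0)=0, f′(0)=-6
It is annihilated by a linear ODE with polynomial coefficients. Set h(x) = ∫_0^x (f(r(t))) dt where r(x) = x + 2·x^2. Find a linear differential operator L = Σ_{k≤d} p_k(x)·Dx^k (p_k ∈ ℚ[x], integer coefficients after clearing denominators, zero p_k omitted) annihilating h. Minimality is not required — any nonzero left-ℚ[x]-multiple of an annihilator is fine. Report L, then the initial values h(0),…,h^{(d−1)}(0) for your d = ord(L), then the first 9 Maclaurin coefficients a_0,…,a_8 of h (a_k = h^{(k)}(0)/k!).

L = (-4 + 18·x + 144·x^2 + 432·x^3 + 432·x^4)·Dx^2 + (1 + 4·x + 9·x^2 + 72·x^3 + 180·x^4 + 144·x^5)·Dx^3  (order 3).
h: a_k = 0, 0, -3, -4, 9/2, 108/5, 99/5, -828/7, -11421/28, …
ICs: h(0) = 0, h′(0) = 0, h′′(0) = -6.

f: a_k = 0, -6, 0, 18, 0, -486/5, 0, 4374/7, 0, …
Substitute x→r, Dx→(1/r')Dx; clear ⇒ L₀.
Integrate: L := L₀·Dx.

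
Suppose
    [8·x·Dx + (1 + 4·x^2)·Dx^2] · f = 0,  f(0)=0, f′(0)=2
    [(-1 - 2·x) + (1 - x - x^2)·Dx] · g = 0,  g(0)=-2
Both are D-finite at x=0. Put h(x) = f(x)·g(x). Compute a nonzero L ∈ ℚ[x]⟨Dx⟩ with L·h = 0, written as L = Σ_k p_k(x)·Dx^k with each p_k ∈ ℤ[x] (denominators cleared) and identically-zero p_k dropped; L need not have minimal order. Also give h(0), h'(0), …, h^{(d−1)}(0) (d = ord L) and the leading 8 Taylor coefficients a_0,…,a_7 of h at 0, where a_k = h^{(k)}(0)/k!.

f: a_k = 0, 2, 0, -8/3, 0, 32/5, 0, -128/7, …
g: a_k = -2, -2, -4, -6, -10, -16, -26, -42, …
h₀=f·g: eliminate ⇒ L₀, order ≤ 2·1.
L = (2 + 8·x + 24·x^2) + (2 - 4·x + 16·x^2 + 24·x^3)·Dx + (-1 + x - 3·x^2 + 4·x^3 + 4·x^4)·Dx^2  (order 2).
h: a_k = 0, -4, -4, -8/3, -20/3, -332/15, -144/5, -1508/105, …
ICs: h(0) = 0, h′(0) = -4.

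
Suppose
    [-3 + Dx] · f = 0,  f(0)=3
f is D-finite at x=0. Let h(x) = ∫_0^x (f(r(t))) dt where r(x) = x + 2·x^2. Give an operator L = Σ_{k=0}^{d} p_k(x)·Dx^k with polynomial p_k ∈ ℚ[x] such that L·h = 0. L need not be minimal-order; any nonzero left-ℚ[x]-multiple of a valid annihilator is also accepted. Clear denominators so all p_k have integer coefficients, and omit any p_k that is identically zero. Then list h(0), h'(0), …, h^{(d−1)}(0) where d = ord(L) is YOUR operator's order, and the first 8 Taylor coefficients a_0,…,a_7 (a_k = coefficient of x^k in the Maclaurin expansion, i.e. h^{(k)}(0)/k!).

f: a_k = 3, 9, 27/2, 27/2, 81/8, 243/40, 243/80, 729/560, …
L₀ from L_f via x↦r, Dx↦r'^{-1}Dx.
Integrate: L := L₀·Dx.
L = (-3 - 12·x)·Dx + Dx^2  (order 2).
h: a_k = 0, 3, 9/2, 21/2, 135/8, 1161/40, 3321/80, 33183/560, …
ICs: h(0) = 0, h′(0) = 3.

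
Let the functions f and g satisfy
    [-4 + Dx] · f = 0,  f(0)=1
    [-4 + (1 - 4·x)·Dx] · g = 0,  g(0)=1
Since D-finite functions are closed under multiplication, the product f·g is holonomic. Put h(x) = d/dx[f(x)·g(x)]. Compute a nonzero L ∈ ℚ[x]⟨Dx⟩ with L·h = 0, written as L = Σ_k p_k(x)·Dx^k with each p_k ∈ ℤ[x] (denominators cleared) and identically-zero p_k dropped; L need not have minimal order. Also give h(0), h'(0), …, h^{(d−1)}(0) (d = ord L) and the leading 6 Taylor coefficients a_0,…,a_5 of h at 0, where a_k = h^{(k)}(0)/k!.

f: a_k = 1, 4, 8, 32/3, 32/3, 128/15, …
g: a_k = 1, 4, 16, 64, 256, 1024, …
Sym-product of L_f,L_g gives L₀ (≤ ord 1).
h₀' ⇒ L via d/dx closure of L₀.
L = (10 - 32·x + 32·x^2) + (-1 + 6·x - 8·x^2)·Dx  (order 1).
h: a_k = 8, 80, 512, 8320/3, 41728/3, 1001984/15, …
ICs: h(0) = 8.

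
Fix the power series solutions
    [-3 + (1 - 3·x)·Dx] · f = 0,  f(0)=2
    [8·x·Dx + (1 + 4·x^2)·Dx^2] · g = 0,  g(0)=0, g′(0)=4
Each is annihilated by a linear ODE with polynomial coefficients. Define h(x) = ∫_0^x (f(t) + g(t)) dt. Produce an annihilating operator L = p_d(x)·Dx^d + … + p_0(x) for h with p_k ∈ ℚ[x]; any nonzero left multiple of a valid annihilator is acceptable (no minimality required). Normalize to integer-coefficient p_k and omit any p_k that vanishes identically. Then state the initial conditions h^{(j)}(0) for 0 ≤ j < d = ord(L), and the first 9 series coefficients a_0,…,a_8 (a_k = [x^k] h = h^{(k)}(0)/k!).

f: a_k = 2, 6, 18, 54, 162, 486, 1458, 4374, 13122, …
g: a_k = 0, 4, 0, -16/3, 0, 64/5, 0, -256/7, 0, …
f+g: L₀ = lclm(L_f,L_g), ord ≤ 1+2.
∫: right-multiply L₀ by Dx.
L = (-24 + 288·x + 288·x^2)·Dx^2 + (31 - 24·x + 204·x^2 + 288·x^3)·Dx^3 + (-3 + 5·x + 20·x^3 + 48·x^4)·Dx^4  (order 4).
h: a_k = 0, 2, 5, 6, 73/6, 162/5, 1247/15, 1458/7, 15181/28, …
ICs: h(0) = 0, h′(0) = 2, h′′(0) = 10, h′′′(0) = 36.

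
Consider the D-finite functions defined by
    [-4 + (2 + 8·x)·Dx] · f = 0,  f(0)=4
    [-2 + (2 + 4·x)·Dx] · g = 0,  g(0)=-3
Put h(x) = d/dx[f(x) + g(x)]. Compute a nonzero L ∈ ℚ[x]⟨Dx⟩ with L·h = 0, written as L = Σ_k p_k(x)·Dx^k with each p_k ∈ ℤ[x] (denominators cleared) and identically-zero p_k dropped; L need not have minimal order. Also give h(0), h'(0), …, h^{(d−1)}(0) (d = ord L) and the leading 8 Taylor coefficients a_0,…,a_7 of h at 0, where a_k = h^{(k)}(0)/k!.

L = -6 + (-9 - 24·x)·Dx + (-1 - 6·x - 8·x^2)·Dx^2  (order 2).
h: a_k = 5, -13, 87/2, -305/2, 4375/8, -15939/8, 117579/16, -438009/16, …
ICs: h(0) = 5, h′(0) = -13.

f: a_k = 4, 8, -8, 16, -40, 112, -336, 1056, …
g: a_k = -3, -3, 3/2, -3/2, 15/8, -21/8, 63/16, -99/16, …
h₀=f+g: left-lcm gives L₀, ord ≤ 2.
Derive L from L₀ (diff closure).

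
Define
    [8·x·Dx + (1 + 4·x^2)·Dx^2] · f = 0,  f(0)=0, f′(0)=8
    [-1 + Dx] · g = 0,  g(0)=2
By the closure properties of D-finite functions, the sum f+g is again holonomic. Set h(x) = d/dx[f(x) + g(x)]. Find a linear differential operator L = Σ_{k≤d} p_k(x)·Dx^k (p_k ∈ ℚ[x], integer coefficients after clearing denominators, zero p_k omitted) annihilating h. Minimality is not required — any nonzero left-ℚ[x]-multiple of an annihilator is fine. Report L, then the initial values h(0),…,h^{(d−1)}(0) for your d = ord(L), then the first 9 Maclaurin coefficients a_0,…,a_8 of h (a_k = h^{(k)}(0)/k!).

L = (8 - 8·x - 96·x^2 - 32·x^3) + (-9 + 88·x^2 - 16·x^4)·Dx + (1 + 8·x + 8·x^2 + 32·x^3 + 16·x^4)·Dx^2  (order 2).
h: a_k = 10, 2, -31, 1/3, 1537/12, 1/60, -184319/360, 1/2520, 41287681/20160, …
ICs: h(0) = 10, h′(0) = 2.

f: a_k = 0, 8, 0, -32/3, 0, 128/5, 0, -512/7, 0, …
g: a_k = 2, 2, 1, 1/3, 1/12, 1/60, 1/360, 1/2520, 1/20160, …
Weyl lclm of L_f,L_g ⇒ L₀ (ord ≤ 3).
h=h₀': d/dx-closure on L₀ ⇒ L.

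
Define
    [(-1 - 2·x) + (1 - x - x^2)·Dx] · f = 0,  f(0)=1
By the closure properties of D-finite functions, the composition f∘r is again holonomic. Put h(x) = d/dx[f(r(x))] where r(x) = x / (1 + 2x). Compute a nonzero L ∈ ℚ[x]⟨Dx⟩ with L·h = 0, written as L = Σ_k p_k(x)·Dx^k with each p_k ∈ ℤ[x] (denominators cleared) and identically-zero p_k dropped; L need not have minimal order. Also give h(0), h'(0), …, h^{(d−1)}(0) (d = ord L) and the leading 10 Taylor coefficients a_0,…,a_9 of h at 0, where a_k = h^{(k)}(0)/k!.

f: a_k = 1, 1, 2, 3, 5, 8, 13, 21, 34, 55, …
Change of var in L_f (x↦r) gives L₀.
h₀' ⇒ L via d/dx closure of L₀.
L = (-6·x - 18·x^2 - 16·x^3) + (-1 - 9·x - 27·x^2 - 30·x^3 - 8·x^4)·Dx  (order 1).
h: a_k = 1, 0, -3, 12, -40, 126, -385, 1152, -3393, 9870, …
ICs: h(0) = 1.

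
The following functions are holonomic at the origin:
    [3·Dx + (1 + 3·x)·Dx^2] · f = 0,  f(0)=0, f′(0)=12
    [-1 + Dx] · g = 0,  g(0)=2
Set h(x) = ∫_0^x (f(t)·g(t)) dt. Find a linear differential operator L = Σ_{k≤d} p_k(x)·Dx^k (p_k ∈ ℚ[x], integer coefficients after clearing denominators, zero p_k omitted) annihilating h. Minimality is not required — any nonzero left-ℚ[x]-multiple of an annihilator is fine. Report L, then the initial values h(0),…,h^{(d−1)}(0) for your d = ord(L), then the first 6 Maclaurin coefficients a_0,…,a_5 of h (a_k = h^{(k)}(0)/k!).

L = (-2 + 3·x)·Dx + (1 - 6·x)·Dx^2 + (1 + 3·x)·Dx^3  (order 3).
h: a_k = 0, 0, 12, -4, 12, -104/5, …
ICs: h(0) = 0, h′(0) = 0, h′′(0) = 24.

f: a_k = 0, 12, -18, 36, -81, 972/5, …
g: a_k = 2, 2, 1, 1/3, 1/12, 1/60, …
h₀=f·g: eliminate ⇒ L₀, order ≤ 2·1.
h=∫h₀ ⇒ L = L₀·Dx.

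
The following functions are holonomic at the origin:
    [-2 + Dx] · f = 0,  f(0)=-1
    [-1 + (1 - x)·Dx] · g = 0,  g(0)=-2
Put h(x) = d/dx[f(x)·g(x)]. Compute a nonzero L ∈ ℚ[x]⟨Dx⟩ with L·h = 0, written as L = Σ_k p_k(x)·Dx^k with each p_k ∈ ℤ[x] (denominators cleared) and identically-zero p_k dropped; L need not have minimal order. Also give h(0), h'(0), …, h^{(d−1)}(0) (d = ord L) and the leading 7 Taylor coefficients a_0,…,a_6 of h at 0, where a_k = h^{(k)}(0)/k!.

f: a_k = -1, -2, -2, -4/3, -2/3, -4/15, -4/45, …
g: a_k = -2, -2, -2, -2, -2, -2, -2, …
h₀=f·g: eliminate ⇒ L₀, order ≤ 1·1.
h₀' ⇒ L via d/dx closure of L₀.
L = (10 - 12·x + 4·x^2) + (-3 + 5·x - 2·x^2)·Dx  (order 1).
h: a_k = 6, 20, 38, 56, 218/3, 1324/15, 310/3, …
ICs: h(0) = 6.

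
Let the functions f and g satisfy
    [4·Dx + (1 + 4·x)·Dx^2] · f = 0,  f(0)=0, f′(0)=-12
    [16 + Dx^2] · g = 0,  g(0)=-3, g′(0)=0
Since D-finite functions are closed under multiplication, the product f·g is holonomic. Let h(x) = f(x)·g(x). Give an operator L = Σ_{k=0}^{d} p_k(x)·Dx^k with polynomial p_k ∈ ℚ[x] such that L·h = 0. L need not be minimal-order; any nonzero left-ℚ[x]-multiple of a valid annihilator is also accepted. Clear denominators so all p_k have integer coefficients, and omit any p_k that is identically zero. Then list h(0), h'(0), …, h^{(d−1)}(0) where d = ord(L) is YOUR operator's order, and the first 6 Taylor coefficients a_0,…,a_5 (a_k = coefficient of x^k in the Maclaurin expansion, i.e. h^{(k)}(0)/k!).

L = (-768 + 6144·x + 77824·x^2 + 262144·x^3 + 262144·x^4) + (256 + 5120·x + 24576·x^2 + 32768·x^3)·Dx + (1280·x + 10752·x^2 + 32768·x^3 + 32768·x^4)·Dx^2 + (16 + 320·x + 1536·x^2 + 2048·x^3)·Dx^3 + (3 + 56·x + 368·x^2 + 1024·x^3 + 1024·x^4)·Dx^4  (order 4).
h: a_k = 0, 36, -72, -96, 0, 3456/5, …
ICs: h(0) = 0, h′(0) = 36, h′′(0) = -144, h′′′(0) = -576.

f: a_k = 0, -12, 24, -64, 192, -3072/5, …
g: a_k = -3, 0, 24, 0, -32, 0, …
f·g: L₀ = L_f ⊗_s L_g, ord ≤ 2·2.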